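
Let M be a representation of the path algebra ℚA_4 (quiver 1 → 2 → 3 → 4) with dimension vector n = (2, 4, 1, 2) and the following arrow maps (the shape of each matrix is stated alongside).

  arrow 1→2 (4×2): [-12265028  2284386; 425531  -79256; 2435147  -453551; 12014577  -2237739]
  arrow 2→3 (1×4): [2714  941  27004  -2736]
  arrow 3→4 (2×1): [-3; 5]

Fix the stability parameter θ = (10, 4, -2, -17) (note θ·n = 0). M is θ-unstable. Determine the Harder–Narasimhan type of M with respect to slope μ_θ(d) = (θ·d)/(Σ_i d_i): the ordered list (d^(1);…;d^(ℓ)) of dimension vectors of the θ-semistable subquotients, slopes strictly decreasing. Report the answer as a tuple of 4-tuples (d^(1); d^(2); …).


Barcode: M ≅ I[1,2], I[1,4], I[2,2]^2, I[4,4]. HN layers by μ_θ (4 steps, strictly decreasing):
  μ^(1)=7; μ^(2)=4; μ^(3)=-5/4; μ^(4)=-17

((1, 1, 0, 0); (0, 2, 0, 0); (1, 1, 1, 1); (0, 0, 0, 1))


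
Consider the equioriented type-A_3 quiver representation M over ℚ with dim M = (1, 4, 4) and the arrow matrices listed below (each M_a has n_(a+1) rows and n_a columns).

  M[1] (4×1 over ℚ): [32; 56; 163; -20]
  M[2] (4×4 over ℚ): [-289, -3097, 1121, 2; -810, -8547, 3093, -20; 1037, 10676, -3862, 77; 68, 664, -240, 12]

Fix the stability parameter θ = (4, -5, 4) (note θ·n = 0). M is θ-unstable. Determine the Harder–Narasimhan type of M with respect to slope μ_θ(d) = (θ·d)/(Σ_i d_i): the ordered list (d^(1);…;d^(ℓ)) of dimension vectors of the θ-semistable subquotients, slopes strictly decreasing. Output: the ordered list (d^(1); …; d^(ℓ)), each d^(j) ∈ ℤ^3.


Interval decomposition of M: I[1,3], I[2,2], I[2,3]^2, I[3,3].
HN type (ℓ=3): μ^(1)=4; μ^(2)=-1/2; μ^(3)=-5

((0, 0, 4); (1, 1, 0); (0, 3, 0))


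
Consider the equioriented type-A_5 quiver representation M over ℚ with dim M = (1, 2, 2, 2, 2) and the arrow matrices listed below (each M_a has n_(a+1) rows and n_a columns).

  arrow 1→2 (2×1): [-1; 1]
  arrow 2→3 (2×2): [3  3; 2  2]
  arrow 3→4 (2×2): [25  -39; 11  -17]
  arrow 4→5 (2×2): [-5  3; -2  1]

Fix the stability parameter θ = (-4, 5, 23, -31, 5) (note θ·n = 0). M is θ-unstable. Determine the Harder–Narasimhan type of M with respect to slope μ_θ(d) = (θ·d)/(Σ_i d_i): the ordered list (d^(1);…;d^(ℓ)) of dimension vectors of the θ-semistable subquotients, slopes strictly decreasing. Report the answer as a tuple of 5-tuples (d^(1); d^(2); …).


Barcode: M ≅ I[1,2], I[2,5], I[3,5]. HN layers by μ_θ (3 steps, strictly decreasing):
  μ^(1)=5; μ^(2)=-1; μ^(3)=-4

((0, 1, 0, 0, 2); (0, 1, 1, 1, 0); (1, 0, 1, 1, 0))


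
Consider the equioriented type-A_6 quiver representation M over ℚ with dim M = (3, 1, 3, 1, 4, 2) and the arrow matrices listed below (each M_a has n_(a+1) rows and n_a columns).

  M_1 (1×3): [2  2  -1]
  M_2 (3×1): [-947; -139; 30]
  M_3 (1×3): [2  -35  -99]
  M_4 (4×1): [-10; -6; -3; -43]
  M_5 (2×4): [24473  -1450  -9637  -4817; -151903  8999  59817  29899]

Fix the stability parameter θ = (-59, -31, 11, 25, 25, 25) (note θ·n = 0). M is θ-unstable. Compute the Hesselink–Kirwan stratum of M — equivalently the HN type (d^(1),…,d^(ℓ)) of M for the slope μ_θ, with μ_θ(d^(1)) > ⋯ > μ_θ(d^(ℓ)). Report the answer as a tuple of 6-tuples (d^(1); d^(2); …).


Via rank(M_{q-1}∘⋯∘M_p): M ≅ I[1,1]^2, I[1,6], I[3,3]^2, I[5,5]^2, I[5,6].
μ_θ-semistable layers: μ^(1)=25; μ^(2)=11; μ^(3)=-31; μ^(4)=-59

((0, 0, 0, 1, 4, 2); (0, 0, 3, 0, 0, 0); (0, 1, 0, 0, 0, 0); (3, 0, 0, 0, 0, 0))


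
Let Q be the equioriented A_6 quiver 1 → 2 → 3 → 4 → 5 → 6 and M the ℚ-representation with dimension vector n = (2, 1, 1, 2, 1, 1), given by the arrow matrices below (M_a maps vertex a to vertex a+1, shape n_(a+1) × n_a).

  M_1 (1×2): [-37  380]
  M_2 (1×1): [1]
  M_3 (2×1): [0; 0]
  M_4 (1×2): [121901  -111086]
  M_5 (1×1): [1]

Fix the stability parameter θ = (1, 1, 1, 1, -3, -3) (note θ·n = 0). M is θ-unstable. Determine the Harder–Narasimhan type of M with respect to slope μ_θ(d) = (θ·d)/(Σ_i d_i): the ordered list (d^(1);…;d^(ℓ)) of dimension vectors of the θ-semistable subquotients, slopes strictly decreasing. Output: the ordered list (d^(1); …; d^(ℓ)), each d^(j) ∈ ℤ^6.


Barcode: M ≅ I[1,1], I[1,3], I[4,4], I[4,6]. HN layers by μ_θ (2 steps, strictly decreasing):
  μ^(1)=1; μ^(2)=-5/3

((2, 1, 1, 1, 0, 0); (0, 0, 0, 1, 1, 1))


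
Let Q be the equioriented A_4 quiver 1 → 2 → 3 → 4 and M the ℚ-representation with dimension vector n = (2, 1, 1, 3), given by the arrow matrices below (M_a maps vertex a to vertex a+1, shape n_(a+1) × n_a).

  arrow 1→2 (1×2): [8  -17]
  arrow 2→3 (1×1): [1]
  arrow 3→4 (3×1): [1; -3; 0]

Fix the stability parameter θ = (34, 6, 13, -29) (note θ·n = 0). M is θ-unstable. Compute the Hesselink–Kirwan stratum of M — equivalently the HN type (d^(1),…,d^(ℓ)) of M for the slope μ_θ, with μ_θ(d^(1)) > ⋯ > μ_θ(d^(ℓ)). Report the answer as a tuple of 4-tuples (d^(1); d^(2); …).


Via rank(M_{q-1}∘⋯∘M_p): M ≅ I[1,1], I[1,4], I[4,4]^2.
μ_θ-semistable layers: μ^(1)=34; μ^(2)=6; μ^(3)=-29

((1, 0, 0, 0); (1, 1, 1, 1); (0, 0, 0, 2))


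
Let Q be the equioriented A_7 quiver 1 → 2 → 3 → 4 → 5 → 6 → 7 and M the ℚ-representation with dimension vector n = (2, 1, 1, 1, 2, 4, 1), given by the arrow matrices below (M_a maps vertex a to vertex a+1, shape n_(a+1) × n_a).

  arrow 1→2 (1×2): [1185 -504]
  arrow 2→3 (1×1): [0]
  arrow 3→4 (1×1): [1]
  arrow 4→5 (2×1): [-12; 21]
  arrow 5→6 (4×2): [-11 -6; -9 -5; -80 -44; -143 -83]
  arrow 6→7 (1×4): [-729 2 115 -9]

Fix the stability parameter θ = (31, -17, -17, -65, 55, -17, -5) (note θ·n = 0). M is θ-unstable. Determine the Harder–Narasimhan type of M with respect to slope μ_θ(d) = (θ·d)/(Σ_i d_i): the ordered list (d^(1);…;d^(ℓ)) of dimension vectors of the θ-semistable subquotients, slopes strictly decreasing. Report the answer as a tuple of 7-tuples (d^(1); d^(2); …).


Interval decomposition of M: I[1,1], I[1,2], I[3,7], I[5,6], I[6,6]^2.
HN type (ℓ=6): μ^(1)=31; μ^(2)=19; μ^(3)=11; μ^(4)=7; μ^(5)=-17; μ^(6)=-41

((1, 0, 0, 0, 0, 0, 0); (0, 0, 0, 0, 1, 1, 0); (0, 0, 0, 0, 1, 1, 1); (1, 1, 0, 0, 0, 0, 0); (0, 0, 0, 0, 0, 2, 0); (0, 0, 1, 1, 0, 0, 0))


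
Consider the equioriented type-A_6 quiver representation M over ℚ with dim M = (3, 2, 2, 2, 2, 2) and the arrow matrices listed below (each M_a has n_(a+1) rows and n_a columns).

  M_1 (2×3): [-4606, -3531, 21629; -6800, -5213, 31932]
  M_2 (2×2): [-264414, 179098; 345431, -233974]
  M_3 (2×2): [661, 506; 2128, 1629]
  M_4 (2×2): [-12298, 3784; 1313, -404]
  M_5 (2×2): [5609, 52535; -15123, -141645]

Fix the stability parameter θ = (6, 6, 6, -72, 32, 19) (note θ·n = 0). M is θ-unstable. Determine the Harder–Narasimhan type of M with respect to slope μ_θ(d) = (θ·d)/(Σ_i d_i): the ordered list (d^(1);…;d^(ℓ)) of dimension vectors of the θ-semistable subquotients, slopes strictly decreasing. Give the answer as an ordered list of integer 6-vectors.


Via rank(M_{q-1}∘⋯∘M_p): M ≅ I[1,1], I[1,4], I[1,6], I[5,5], I[6,6].
μ_θ-semistable layers: μ^(1)=32; μ^(2)=51/2; μ^(3)=19; μ^(4)=6; μ^(5)=-27/2

((0, 0, 0, 0, 1, 0); (0, 0, 0, 0, 1, 1); (0, 0, 0, 0, 0, 1); (1, 0, 0, 0, 0, 0); (2, 2, 2, 2, 0, 0))


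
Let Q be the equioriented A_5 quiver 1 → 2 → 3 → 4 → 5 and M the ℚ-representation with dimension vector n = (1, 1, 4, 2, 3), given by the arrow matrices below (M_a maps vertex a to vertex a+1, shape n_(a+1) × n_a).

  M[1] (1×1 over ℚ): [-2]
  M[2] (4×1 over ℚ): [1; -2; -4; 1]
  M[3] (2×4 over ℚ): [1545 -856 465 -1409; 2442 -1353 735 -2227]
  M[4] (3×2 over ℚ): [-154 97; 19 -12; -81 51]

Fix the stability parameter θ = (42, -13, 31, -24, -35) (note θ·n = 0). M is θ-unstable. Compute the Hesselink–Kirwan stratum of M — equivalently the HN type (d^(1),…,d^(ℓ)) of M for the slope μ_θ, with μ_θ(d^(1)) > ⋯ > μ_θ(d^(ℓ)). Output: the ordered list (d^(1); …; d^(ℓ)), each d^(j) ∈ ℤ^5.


Interval decomposition of M: I[1,5], I[3,3]^2, I[3,5], I[5,5].
HN type (ℓ=4): μ^(1)=31; μ^(2)=1/5; μ^(3)=-28/3; μ^(4)=-35

((0, 0, 2, 0, 0); (1, 1, 1, 1, 1); (0, 0, 1, 1, 1); (0, 0, 0, 0, 1))


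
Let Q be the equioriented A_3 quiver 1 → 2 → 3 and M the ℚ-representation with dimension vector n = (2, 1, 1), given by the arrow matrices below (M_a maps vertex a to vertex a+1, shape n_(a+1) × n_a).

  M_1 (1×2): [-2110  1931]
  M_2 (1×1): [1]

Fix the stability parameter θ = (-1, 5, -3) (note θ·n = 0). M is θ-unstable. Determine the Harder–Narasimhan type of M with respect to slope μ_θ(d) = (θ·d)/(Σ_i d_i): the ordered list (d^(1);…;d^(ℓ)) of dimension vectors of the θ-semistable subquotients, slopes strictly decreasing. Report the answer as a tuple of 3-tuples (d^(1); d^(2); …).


Barcode: M ≅ I[1,1], I[1,3]. HN layers by μ_θ (2 steps, strictly decreasing):
  μ^(1)=1; μ^(2)=-1

((0, 1, 1); (2, 0, 0))


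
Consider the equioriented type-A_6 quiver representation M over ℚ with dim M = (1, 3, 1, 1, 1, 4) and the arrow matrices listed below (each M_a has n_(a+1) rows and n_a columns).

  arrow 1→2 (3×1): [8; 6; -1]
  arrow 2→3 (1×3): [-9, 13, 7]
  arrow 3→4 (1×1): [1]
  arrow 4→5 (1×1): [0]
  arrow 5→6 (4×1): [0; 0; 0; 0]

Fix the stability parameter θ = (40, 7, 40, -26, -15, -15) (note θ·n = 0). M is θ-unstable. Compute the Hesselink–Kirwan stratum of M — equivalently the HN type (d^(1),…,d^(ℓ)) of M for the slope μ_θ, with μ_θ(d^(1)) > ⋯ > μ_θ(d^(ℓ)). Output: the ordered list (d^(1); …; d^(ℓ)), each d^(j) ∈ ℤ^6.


Interval decomposition of M: I[1,4], I[2,2]^2, I[5,5], I[6,6]^4.
HN type (ℓ=3): μ^(1)=61/4; μ^(2)=7; μ^(3)=-15

((1, 1, 1, 1, 0, 0); (0, 2, 0, 0, 0, 0); (0, 0, 0, 0, 1, 4))


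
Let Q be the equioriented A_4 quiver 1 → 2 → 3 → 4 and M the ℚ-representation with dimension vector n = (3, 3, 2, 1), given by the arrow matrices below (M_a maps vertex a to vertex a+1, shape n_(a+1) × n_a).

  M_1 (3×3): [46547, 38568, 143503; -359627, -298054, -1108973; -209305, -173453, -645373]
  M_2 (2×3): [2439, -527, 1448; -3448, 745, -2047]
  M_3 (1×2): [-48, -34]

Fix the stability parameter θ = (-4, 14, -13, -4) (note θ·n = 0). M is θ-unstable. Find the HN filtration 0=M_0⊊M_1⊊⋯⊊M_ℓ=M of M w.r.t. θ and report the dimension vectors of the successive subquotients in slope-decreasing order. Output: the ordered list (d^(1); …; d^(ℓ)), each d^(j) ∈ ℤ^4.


Interval decomposition of M: I[1,2], I[1,3], I[1,4].
HN type (ℓ=4): μ^(1)=14; μ^(2)=1/2; μ^(3)=-1; μ^(4)=-4

((0, 1, 0, 0); (0, 1, 1, 0); (0, 1, 1, 1); (3, 0, 0, 0))


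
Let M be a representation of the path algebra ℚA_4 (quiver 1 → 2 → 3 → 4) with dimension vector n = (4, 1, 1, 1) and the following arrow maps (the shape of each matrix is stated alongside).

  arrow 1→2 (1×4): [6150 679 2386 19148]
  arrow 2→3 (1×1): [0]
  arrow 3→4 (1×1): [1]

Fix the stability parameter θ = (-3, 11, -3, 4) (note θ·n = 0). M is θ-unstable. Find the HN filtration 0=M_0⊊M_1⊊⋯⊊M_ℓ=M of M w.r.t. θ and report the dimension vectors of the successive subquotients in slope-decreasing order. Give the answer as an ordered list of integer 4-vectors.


Barcode: M ≅ I[1,1]^3, I[1,2], I[3,4]. HN layers by μ_θ (3 steps, strictly decreasing):
  μ^(1)=11; μ^(2)=4; μ^(3)=-3

((0, 1, 0, 0); (0, 0, 0, 1); (4, 0, 1, 0))


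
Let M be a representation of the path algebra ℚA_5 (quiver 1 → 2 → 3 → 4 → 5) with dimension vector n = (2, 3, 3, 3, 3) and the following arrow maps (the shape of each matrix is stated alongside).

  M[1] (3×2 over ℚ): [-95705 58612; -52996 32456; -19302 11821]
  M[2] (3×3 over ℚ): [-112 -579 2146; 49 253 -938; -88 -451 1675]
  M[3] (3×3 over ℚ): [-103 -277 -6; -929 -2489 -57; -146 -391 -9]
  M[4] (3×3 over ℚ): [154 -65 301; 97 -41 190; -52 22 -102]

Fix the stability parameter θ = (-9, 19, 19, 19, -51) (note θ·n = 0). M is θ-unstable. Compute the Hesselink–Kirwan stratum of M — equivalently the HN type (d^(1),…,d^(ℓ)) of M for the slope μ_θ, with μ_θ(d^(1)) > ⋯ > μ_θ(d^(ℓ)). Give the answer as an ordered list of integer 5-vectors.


Barcode: M ≅ I[1,5]^2, I[2,4], I[5,5]. HN layers by μ_θ (4 steps, strictly decreasing):
  μ^(1)=19; μ^(2)=3/2; μ^(3)=-9; μ^(4)=-51

((0, 1, 1, 1, 0); (0, 2, 2, 2, 2); (2, 0, 0, 0, 0); (0, 0, 0, 0, 1))


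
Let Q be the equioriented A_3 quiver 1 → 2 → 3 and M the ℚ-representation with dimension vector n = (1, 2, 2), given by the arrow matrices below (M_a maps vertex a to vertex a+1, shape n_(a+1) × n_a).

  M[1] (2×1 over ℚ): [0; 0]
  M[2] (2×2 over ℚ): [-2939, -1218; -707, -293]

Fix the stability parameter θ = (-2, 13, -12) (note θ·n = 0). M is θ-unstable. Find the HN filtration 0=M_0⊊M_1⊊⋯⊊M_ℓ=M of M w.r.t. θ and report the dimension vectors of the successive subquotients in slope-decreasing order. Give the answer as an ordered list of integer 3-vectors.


Via rank(M_{q-1}∘⋯∘M_p): M ≅ I[1,1], I[2,3]^2.
μ_θ-semistable layers: μ^(1)=1/2; μ^(2)=-2

((0, 2, 2); (1, 0, 0))


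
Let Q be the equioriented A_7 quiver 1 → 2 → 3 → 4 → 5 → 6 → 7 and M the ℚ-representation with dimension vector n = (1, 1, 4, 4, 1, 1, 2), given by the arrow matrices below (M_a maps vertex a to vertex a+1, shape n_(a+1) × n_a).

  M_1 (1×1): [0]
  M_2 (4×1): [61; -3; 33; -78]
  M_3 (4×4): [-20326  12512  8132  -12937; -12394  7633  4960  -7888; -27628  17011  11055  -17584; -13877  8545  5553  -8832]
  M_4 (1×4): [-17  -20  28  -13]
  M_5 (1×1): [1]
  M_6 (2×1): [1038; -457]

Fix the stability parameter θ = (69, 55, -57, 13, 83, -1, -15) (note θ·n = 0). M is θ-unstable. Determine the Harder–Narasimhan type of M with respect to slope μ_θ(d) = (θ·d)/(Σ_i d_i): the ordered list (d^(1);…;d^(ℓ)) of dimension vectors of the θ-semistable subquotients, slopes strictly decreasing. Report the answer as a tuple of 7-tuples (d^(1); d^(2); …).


Barcode: M ≅ I[1,1], I[2,7], I[3,4]^3, I[7,7]. HN layers by μ_θ (6 steps, strictly decreasing):
  μ^(1)=69; μ^(2)=67/3; μ^(3)=13; μ^(4)=-1; μ^(5)=-15; μ^(6)=-57

((1, 0, 0, 0, 0, 0, 0); (0, 0, 0, 0, 1, 1, 1); (0, 0, 0, 4, 0, 0, 0); (0, 1, 1, 0, 0, 0, 0); (0, 0, 0, 0, 0, 0, 1); (0, 0, 3, 0, 0, 0, 0))


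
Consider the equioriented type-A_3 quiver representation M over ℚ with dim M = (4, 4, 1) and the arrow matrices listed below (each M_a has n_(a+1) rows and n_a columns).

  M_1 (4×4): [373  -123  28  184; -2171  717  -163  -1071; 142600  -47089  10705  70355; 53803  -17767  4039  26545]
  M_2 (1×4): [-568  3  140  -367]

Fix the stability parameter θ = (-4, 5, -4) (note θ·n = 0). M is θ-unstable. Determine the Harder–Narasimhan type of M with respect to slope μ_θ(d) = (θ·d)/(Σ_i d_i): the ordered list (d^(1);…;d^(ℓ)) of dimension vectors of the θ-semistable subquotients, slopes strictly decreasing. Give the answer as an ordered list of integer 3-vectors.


Barcode: M ≅ I[1,2]^3, I[1,3]. HN layers by μ_θ (3 steps, strictly decreasing):
  μ^(1)=5; μ^(2)=1/2; μ^(3)=-4

((0, 3, 0); (0, 1, 1); (4, 0, 0))


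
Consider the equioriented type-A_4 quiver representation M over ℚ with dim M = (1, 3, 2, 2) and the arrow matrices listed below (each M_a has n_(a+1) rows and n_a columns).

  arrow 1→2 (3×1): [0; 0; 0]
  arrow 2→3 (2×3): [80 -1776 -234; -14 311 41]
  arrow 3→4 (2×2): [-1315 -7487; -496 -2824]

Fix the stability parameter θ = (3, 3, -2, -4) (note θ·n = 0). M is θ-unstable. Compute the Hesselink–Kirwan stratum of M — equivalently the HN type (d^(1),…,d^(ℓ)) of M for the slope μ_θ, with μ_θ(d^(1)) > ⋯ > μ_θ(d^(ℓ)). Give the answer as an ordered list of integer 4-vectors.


Interval decomposition of M: I[1,1], I[2,2], I[2,4]^2.
HN type (ℓ=2): μ^(1)=3; μ^(2)=-1

((1, 1, 0, 0); (0, 2, 2, 2))


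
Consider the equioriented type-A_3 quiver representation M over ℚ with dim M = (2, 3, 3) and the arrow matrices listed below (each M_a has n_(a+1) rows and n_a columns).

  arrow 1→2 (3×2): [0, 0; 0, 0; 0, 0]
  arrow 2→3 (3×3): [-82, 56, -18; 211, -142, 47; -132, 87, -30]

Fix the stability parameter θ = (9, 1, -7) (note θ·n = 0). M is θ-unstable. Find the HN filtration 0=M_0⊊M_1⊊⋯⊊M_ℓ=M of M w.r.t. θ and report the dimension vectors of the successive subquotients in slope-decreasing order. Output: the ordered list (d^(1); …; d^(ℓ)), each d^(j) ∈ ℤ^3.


Via rank(M_{q-1}∘⋯∘M_p): M ≅ I[1,1]^2, I[2,2], I[2,3]^2, I[3,3].
μ_θ-semistable layers: μ^(1)=9; μ^(2)=1; μ^(3)=-3; μ^(4)=-7

((2, 0, 0); (0, 1, 0); (0, 2, 2); (0, 0, 1))


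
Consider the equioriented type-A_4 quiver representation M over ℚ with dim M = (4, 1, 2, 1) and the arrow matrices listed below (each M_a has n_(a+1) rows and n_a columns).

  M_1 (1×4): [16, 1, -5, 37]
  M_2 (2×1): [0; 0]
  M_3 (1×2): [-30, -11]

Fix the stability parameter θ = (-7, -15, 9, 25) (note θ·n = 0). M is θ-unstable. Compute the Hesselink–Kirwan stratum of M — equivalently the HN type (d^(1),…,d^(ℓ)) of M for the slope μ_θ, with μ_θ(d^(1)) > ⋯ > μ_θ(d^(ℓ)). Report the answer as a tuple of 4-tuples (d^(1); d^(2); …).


Barcode: M ≅ I[1,1]^3, I[1,2], I[3,3], I[3,4]. HN layers by μ_θ (4 steps, strictly decreasing):
  μ^(1)=25; μ^(2)=9; μ^(3)=-7; μ^(4)=-11

((0, 0, 0, 1); (0, 0, 2, 0); (3, 0, 0, 0); (1, 1, 0, 0))


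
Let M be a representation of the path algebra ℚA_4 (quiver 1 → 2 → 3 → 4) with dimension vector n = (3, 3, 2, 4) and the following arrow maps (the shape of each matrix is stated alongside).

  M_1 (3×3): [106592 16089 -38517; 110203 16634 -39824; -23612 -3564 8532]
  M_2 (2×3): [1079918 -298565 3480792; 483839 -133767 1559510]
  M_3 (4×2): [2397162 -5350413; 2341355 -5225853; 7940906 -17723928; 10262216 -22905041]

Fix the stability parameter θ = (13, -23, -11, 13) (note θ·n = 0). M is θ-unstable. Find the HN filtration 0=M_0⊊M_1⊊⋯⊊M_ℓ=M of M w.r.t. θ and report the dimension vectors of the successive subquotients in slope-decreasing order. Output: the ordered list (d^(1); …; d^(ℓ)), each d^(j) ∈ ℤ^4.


Via rank(M_{q-1}∘⋯∘M_p): M ≅ I[1,1], I[1,4]^2, I[2,2], I[4,4]^2.
μ_θ-semistable layers: μ^(1)=13; μ^(2)=-7; μ^(3)=-23

((1, 0, 0, 4); (2, 2, 2, 0); (0, 1, 0, 0))


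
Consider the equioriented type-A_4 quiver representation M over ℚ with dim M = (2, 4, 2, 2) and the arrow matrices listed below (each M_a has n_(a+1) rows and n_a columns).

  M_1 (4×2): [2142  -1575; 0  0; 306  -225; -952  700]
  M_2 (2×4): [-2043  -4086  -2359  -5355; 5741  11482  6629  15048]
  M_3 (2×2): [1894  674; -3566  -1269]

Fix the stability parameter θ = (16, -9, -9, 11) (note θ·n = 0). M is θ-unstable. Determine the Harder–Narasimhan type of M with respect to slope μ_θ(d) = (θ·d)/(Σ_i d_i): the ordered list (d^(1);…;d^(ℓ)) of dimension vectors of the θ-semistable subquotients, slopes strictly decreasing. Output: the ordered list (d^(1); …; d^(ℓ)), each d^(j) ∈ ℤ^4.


Barcode: M ≅ I[1,1], I[1,2], I[2,2], I[2,4]^2. HN layers by μ_θ (4 steps, strictly decreasing):
  μ^(1)=16; μ^(2)=11; μ^(3)=7/2; μ^(4)=-9

((1, 0, 0, 0); (0, 0, 0, 2); (1, 1, 0, 0); (0, 3, 2, 0))


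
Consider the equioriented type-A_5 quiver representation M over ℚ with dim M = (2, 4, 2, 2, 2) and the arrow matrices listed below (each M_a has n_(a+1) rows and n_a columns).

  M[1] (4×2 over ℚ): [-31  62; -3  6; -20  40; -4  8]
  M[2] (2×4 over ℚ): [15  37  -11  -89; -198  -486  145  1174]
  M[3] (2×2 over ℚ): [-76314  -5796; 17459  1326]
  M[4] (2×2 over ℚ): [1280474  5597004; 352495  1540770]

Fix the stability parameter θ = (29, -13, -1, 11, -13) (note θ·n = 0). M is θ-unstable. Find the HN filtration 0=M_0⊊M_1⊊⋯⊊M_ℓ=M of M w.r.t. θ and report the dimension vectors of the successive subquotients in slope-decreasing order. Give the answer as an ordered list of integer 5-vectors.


Via rank(M_{q-1}∘⋯∘M_p): M ≅ I[1,1], I[1,2], I[2,2], I[2,3], I[2,4], I[4,5], I[5,5].
μ_θ-semistable layers: μ^(1)=29; μ^(2)=11; μ^(3)=8; μ^(4)=-1; μ^(5)=-13

((1, 0, 0, 0, 0); (0, 0, 0, 1, 0); (1, 1, 0, 0, 0); (0, 0, 2, 1, 1); (0, 3, 0, 0, 1))


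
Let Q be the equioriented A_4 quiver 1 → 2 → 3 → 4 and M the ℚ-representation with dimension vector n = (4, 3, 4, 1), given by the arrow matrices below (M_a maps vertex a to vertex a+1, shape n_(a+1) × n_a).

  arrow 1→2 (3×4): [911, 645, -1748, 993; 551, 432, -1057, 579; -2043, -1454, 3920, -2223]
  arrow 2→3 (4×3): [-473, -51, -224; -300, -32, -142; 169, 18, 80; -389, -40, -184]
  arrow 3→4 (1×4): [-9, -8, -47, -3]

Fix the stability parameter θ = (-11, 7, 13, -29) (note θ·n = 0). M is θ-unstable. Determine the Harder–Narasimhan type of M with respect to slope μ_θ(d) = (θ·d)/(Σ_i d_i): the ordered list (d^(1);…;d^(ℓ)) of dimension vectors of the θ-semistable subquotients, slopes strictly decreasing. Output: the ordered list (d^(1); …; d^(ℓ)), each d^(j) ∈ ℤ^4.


Barcode: M ≅ I[1,1], I[1,3]^2, I[1,4], I[3,3]. HN layers by μ_θ (4 steps, strictly decreasing):
  μ^(1)=13; μ^(2)=7; μ^(3)=-3; μ^(4)=-11

((0, 0, 3, 0); (0, 2, 0, 0); (0, 1, 1, 1); (4, 0, 0, 0))


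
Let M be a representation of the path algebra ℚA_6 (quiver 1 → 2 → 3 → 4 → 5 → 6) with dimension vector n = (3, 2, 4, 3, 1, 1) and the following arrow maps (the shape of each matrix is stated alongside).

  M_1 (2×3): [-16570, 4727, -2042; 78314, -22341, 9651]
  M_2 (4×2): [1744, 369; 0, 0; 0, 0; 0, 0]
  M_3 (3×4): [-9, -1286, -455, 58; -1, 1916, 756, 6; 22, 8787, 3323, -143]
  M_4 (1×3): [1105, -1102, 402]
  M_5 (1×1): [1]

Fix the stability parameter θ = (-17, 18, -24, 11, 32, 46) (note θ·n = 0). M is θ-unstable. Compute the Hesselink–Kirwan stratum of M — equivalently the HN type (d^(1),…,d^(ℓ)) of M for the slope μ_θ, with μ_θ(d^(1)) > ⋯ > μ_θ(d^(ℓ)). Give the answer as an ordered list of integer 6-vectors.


Interval decomposition of M: I[1,1], I[1,2], I[1,6], I[3,3], I[3,4]^2.
HN type (ℓ=7): μ^(1)=46; μ^(2)=32; μ^(3)=18; μ^(4)=11; μ^(5)=-3; μ^(6)=-17; μ^(7)=-24

((0, 0, 0, 0, 0, 1); (0, 0, 0, 0, 1, 0); (0, 1, 0, 0, 0, 0); (0, 0, 0, 3, 0, 0); (0, 1, 1, 0, 0, 0); (3, 0, 0, 0, 0, 0); (0, 0, 3, 0, 0, 0))


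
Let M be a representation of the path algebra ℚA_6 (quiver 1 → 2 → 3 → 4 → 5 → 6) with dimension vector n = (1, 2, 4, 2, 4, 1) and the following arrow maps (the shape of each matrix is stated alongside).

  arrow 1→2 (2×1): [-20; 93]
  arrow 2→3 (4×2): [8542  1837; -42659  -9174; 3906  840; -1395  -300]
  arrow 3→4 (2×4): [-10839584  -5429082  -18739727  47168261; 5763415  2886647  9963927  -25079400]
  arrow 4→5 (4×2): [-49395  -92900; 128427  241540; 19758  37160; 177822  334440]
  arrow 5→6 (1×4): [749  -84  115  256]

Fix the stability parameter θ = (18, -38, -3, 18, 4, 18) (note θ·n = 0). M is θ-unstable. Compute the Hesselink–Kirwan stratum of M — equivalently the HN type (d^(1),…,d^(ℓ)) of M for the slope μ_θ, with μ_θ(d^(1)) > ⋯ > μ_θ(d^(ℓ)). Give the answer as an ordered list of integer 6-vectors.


Barcode: M ≅ I[1,4], I[2,6], I[3,3]^2, I[5,5]^3. HN layers by μ_θ (6 steps, strictly decreasing):
  μ^(1)=18; μ^(2)=11; μ^(3)=4; μ^(4)=-3; μ^(5)=-10; μ^(6)=-38

((0, 0, 0, 1, 0, 1); (0, 0, 0, 1, 1, 0); (0, 0, 0, 0, 3, 0); (0, 0, 4, 0, 0, 0); (1, 1, 0, 0, 0, 0); (0, 1, 0, 0, 0, 0))


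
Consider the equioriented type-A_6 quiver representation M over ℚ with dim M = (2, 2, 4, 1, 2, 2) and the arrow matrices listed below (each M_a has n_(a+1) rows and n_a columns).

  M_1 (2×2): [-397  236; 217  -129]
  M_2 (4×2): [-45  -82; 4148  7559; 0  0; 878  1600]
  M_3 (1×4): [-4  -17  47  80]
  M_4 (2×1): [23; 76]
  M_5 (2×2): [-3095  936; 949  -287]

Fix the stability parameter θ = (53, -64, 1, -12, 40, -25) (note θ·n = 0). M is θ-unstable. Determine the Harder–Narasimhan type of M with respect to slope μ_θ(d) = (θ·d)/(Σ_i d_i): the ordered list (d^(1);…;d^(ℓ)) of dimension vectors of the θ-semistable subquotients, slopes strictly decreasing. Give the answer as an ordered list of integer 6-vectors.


Barcode: M ≅ I[1,3], I[1,6], I[3,3]^2, I[5,6]. HN layers by μ_θ (3 steps, strictly decreasing):
  μ^(1)=15/2; μ^(2)=1; μ^(3)=-11/2

((0, 0, 0, 0, 2, 2); (0, 0, 3, 0, 0, 0); (2, 2, 1, 1, 0, 0))


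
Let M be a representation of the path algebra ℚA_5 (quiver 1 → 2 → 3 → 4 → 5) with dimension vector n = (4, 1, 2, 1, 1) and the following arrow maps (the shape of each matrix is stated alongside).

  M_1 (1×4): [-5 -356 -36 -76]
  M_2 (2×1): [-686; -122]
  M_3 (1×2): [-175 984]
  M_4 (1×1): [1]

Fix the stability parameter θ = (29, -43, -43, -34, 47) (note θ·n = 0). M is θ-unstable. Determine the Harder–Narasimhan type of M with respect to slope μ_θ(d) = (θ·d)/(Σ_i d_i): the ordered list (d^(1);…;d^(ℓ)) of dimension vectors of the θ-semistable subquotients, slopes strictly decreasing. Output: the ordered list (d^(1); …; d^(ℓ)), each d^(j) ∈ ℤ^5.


Interval decomposition of M: I[1,1]^3, I[1,5], I[3,3].
HN type (ℓ=4): μ^(1)=47; μ^(2)=29; μ^(3)=-91/4; μ^(4)=-43

((0, 0, 0, 0, 1); (3, 0, 0, 0, 0); (1, 1, 1, 1, 0); (0, 0, 1, 0, 0))


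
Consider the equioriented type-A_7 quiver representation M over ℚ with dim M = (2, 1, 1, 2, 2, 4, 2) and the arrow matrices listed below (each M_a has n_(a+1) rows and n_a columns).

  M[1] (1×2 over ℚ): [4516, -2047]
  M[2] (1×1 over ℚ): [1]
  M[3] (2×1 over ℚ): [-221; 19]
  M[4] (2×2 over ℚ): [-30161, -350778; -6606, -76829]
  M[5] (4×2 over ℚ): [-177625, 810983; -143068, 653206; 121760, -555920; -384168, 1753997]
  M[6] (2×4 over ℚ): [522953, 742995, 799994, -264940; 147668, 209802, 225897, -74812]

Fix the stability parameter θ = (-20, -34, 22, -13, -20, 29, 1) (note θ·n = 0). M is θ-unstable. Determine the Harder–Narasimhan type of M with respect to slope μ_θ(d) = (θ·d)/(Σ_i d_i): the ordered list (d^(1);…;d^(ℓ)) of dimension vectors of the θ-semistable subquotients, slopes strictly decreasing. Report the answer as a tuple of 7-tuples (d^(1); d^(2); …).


Interval decomposition of M: I[1,1], I[1,6], I[4,7], I[6,6], I[6,7].
HN type (ℓ=6): μ^(1)=29; μ^(2)=15; μ^(3)=-11/3; μ^(4)=-33/2; μ^(5)=-20; μ^(6)=-27

((0, 0, 0, 0, 0, 2, 0); (0, 0, 0, 0, 0, 2, 2); (0, 0, 1, 1, 1, 0, 0); (0, 0, 0, 1, 1, 0, 0); (1, 0, 0, 0, 0, 0, 0); (1, 1, 0, 0, 0, 0, 0))


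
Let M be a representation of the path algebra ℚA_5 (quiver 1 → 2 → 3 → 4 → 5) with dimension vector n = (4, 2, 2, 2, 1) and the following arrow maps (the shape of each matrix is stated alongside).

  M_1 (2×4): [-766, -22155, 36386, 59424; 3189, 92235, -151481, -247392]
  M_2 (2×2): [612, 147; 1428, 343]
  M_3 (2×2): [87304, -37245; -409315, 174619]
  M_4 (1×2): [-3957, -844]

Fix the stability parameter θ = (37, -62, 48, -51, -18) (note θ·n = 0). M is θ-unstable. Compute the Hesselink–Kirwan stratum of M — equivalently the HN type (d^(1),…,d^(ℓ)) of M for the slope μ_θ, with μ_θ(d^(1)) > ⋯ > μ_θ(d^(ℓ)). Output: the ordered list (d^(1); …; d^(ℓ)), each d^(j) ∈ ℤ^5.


Interval decomposition of M: I[1,1]^2, I[1,2], I[1,5], I[3,4].
HN type (ℓ=4): μ^(1)=37; μ^(2)=-3/2; μ^(3)=-7; μ^(4)=-25/2

((2, 0, 0, 0, 0); (0, 0, 1, 1, 0); (0, 0, 1, 1, 1); (2, 2, 0, 0, 0))


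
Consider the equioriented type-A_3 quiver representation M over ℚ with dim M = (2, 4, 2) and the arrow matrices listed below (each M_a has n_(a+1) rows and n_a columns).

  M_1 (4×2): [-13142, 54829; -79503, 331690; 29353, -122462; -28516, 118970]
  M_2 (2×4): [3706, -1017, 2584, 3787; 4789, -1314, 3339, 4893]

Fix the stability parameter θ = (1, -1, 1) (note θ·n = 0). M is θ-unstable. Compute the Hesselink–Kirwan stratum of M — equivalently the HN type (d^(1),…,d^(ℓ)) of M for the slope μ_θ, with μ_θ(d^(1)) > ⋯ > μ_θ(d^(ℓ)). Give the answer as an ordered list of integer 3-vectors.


Via rank(M_{q-1}∘⋯∘M_p): M ≅ I[1,3]^2, I[2,2]^2.
μ_θ-semistable layers: μ^(1)=1; μ^(2)=0; μ^(3)=-1

((0, 0, 2); (2, 2, 0); (0, 2, 0))


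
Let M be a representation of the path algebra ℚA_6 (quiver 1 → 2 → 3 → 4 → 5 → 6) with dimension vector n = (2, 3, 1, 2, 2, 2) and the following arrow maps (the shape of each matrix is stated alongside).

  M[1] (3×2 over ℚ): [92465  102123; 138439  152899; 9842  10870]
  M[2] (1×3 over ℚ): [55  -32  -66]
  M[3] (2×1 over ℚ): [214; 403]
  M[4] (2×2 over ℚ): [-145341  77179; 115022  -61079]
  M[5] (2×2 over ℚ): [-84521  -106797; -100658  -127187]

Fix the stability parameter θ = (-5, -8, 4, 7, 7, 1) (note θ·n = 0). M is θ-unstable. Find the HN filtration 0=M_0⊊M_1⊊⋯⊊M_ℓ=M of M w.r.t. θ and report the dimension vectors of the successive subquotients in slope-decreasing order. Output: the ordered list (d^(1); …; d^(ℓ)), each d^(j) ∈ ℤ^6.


Via rank(M_{q-1}∘⋯∘M_p): M ≅ I[1,2], I[1,6], I[2,2], I[4,6].
μ_θ-semistable layers: μ^(1)=5; μ^(2)=4; μ^(3)=-13/2; μ^(4)=-8

((0, 0, 0, 2, 2, 2); (0, 0, 1, 0, 0, 0); (2, 2, 0, 0, 0, 0); (0, 1, 0, 0, 0, 0))


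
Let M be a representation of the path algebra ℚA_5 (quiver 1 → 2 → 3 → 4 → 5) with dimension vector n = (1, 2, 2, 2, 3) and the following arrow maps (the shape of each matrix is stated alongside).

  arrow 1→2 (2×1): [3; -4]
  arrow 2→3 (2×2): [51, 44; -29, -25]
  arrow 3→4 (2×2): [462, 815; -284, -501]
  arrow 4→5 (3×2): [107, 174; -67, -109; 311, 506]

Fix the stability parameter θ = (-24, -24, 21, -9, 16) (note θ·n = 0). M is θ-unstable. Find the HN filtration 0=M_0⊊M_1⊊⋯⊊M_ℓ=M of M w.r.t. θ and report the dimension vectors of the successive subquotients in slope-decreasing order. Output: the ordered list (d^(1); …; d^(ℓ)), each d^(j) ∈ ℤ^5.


Via rank(M_{q-1}∘⋯∘M_p): M ≅ I[1,5], I[2,5], I[5,5].
μ_θ-semistable layers: μ^(1)=16; μ^(2)=6; μ^(3)=-24

((0, 0, 0, 0, 3); (0, 0, 2, 2, 0); (1, 2, 0, 0, 0))


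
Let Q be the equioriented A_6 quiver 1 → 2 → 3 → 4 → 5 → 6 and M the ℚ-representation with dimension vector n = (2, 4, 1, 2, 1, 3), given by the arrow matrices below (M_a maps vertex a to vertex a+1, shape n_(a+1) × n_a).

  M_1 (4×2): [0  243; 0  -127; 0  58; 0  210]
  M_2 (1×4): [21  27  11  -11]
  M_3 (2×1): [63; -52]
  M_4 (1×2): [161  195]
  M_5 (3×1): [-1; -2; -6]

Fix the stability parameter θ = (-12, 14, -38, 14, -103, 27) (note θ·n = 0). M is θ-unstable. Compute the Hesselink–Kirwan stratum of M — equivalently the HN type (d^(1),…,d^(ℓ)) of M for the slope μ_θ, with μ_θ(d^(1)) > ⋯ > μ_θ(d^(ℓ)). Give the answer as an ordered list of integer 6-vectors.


Via rank(M_{q-1}∘⋯∘M_p): M ≅ I[1,1], I[1,6], I[2,2]^3, I[4,4], I[6,6]^2.
μ_θ-semistable layers: μ^(1)=27; μ^(2)=14; μ^(3)=-12; μ^(4)=-25

((0, 0, 0, 0, 0, 3); (0, 3, 0, 1, 0, 0); (1, 0, 0, 0, 0, 0); (1, 1, 1, 1, 1, 0))


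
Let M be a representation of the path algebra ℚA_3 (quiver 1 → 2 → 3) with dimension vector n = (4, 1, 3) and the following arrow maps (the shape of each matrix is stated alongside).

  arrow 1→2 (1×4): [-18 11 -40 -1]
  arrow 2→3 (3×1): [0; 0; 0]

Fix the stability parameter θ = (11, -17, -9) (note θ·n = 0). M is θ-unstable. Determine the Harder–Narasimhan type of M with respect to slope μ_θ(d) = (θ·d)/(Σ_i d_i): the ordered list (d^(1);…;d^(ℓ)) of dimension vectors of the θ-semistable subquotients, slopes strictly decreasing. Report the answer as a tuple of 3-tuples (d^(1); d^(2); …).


Via rank(M_{q-1}∘⋯∘M_p): M ≅ I[1,1]^3, I[1,2], I[3,3]^3.
μ_θ-semistable layers: μ^(1)=11; μ^(2)=-3; μ^(3)=-9

((3, 0, 0); (1, 1, 0); (0, 0, 3))


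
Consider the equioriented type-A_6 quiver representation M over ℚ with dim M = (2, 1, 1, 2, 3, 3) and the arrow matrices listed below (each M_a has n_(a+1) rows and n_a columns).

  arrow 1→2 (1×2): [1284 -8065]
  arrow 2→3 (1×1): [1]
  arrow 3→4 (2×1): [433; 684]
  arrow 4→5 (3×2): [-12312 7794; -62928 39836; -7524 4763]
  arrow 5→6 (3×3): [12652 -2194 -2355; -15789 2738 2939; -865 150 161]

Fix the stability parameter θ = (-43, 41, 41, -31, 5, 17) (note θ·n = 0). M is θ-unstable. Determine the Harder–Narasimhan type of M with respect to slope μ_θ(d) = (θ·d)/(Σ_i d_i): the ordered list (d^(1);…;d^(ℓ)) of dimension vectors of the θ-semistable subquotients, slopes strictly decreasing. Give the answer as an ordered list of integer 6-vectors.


Barcode: M ≅ I[1,1], I[1,4], I[4,6], I[5,5], I[5,6], I[6,6]. HN layers by μ_θ (4 steps, strictly decreasing):
  μ^(1)=17; μ^(2)=5; μ^(3)=-31; μ^(4)=-43

((0, 1, 1, 1, 0, 3); (0, 0, 0, 0, 3, 0); (0, 0, 0, 1, 0, 0); (2, 0, 0, 0, 0, 0))


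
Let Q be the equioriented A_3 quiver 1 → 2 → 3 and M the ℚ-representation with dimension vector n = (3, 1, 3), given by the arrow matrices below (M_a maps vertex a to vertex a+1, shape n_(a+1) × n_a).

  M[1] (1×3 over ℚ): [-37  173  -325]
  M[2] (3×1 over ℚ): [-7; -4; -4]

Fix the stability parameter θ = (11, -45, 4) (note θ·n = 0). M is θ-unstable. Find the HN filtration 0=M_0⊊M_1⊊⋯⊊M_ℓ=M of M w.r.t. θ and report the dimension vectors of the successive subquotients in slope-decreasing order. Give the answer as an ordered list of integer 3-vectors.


Via rank(M_{q-1}∘⋯∘M_p): M ≅ I[1,1]^2, I[1,3], I[3,3]^2.
μ_θ-semistable layers: μ^(1)=11; μ^(2)=4; μ^(3)=-17

((2, 0, 0); (0, 0, 3); (1, 1, 0))


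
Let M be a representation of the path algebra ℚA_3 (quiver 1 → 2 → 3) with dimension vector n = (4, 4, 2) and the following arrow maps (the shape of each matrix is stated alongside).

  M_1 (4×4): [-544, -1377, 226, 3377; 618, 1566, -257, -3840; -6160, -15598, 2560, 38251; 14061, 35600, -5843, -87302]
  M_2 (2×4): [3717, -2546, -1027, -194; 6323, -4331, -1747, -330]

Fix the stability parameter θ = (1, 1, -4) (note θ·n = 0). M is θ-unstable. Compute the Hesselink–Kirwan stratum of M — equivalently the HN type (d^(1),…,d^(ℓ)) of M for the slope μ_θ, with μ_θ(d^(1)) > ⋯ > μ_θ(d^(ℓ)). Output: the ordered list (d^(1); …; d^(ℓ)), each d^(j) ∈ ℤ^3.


Interval decomposition of M: I[1,2]^2, I[1,3]^2.
HN type (ℓ=2): μ^(1)=1; μ^(2)=-2/3

((2, 2, 0); (2, 2, 2))


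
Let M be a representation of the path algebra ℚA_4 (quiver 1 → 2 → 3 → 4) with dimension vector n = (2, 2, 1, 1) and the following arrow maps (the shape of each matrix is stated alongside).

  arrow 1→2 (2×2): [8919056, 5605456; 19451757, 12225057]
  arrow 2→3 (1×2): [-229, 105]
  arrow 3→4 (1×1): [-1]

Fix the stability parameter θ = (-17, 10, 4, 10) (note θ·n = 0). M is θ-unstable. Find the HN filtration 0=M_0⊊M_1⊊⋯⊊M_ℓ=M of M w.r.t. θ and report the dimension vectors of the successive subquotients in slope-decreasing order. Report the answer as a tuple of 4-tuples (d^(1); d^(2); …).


Interval decomposition of M: I[1,1], I[1,4], I[2,2].
HN type (ℓ=3): μ^(1)=10; μ^(2)=7; μ^(3)=-17

((0, 1, 0, 1); (0, 1, 1, 0); (2, 0, 0, 0))


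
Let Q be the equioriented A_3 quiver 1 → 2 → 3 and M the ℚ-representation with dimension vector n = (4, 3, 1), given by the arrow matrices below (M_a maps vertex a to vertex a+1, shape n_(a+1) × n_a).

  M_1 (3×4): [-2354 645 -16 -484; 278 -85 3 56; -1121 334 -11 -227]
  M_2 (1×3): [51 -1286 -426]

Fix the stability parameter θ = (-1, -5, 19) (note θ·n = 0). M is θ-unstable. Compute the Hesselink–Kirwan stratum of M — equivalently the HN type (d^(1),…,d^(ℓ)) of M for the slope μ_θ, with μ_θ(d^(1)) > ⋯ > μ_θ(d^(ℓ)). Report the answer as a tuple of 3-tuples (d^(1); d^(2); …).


Interval decomposition of M: I[1,1], I[1,2]^2, I[1,3].
HN type (ℓ=3): μ^(1)=19; μ^(2)=-1; μ^(3)=-3

((0, 0, 1); (1, 0, 0); (3, 3, 0))


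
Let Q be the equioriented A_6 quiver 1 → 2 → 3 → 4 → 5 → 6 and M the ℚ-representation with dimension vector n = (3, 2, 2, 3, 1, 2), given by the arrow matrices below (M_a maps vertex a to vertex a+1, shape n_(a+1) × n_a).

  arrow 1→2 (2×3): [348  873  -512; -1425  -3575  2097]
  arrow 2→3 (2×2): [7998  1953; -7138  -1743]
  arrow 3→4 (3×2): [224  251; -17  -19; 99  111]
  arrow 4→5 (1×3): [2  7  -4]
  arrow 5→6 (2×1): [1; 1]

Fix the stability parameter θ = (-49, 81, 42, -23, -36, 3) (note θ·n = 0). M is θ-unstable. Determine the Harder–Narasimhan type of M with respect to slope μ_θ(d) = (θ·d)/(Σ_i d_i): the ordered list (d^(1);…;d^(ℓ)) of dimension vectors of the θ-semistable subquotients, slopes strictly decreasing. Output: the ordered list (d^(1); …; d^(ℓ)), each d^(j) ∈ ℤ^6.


Via rank(M_{q-1}∘⋯∘M_p): M ≅ I[1,1], I[1,2], I[1,6], I[3,4], I[4,4], I[6,6].
μ_θ-semistable layers: μ^(1)=81; μ^(2)=67/5; μ^(3)=19/2; μ^(4)=3; μ^(5)=-23; μ^(6)=-49

((0, 1, 0, 0, 0, 0); (0, 1, 1, 1, 1, 1); (0, 0, 1, 1, 0, 0); (0, 0, 0, 0, 0, 1); (0, 0, 0, 1, 0, 0); (3, 0, 0, 0, 0, 0))


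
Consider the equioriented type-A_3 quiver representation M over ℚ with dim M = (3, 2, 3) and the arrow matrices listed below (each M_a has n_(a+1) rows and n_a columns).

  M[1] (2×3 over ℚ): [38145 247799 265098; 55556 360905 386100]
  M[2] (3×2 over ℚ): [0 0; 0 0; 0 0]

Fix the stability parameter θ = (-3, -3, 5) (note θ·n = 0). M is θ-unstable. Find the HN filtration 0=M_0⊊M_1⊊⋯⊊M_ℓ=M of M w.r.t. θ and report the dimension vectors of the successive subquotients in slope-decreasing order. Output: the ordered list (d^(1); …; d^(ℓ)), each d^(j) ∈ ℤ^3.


Barcode: M ≅ I[1,1], I[1,2]^2, I[3,3]^3. HN layers by μ_θ (2 steps, strictly decreasing):
  μ^(1)=5; μ^(2)=-3

((0, 0, 3); (3, 2, 0))


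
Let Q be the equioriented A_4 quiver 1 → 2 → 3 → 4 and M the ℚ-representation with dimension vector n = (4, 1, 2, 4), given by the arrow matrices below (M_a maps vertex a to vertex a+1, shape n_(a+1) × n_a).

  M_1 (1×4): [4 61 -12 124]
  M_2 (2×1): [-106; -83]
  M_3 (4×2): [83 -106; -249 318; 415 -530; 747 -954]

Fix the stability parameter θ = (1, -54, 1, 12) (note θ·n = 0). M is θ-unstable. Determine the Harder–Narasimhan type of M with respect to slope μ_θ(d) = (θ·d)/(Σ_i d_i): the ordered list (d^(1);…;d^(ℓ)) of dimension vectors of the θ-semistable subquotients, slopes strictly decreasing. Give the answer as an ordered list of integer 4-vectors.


Interval decomposition of M: I[1,1]^3, I[1,3], I[3,4], I[4,4]^3.
HN type (ℓ=3): μ^(1)=12; μ^(2)=1; μ^(3)=-53/2

((0, 0, 0, 4); (3, 0, 2, 0); (1, 1, 0, 0))


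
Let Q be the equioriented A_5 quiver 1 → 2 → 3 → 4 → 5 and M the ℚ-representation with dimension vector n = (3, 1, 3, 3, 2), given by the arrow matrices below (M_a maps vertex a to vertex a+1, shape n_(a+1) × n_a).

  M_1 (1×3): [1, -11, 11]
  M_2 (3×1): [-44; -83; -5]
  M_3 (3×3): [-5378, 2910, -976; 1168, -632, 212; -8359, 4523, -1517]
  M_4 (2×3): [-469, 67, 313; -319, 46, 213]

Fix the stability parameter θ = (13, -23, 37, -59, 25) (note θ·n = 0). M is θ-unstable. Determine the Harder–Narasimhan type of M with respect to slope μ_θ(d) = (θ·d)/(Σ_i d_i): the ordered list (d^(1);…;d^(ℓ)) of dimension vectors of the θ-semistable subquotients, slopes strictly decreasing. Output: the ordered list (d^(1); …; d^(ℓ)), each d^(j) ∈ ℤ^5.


Via rank(M_{q-1}∘⋯∘M_p): M ≅ I[1,1]^2, I[1,5], I[3,3], I[3,5], I[4,4].
μ_θ-semistable layers: μ^(1)=37; μ^(2)=25; μ^(3)=13; μ^(4)=-8; μ^(5)=-11; μ^(6)=-59

((0, 0, 1, 0, 0); (0, 0, 0, 0, 2); (2, 0, 0, 0, 0); (1, 1, 1, 1, 0); (0, 0, 1, 1, 0); (0, 0, 0, 1, 0))


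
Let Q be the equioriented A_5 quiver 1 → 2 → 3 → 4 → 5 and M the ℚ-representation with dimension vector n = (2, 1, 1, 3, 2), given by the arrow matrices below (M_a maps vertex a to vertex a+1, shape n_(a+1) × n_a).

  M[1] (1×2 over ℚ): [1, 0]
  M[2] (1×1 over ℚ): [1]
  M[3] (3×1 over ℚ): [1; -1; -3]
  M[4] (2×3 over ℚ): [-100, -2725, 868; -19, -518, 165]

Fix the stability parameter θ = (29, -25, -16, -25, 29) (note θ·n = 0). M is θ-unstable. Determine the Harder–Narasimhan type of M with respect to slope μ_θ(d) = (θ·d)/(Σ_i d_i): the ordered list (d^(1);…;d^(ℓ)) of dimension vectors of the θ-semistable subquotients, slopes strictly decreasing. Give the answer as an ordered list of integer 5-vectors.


Barcode: M ≅ I[1,1], I[1,5], I[4,4], I[4,5]. HN layers by μ_θ (3 steps, strictly decreasing):
  μ^(1)=29; μ^(2)=-37/4; μ^(3)=-25

((1, 0, 0, 0, 2); (1, 1, 1, 1, 0); (0, 0, 0, 2, 0))
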